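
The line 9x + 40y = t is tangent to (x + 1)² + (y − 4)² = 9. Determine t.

t = 28 or t = 274

Tangency holds when the distance from the centre (−1, 4) to the line equals the radius 3:
|9·(−1) + 40·4 − t| / √1681 = 3
|t − (151)| = 3·41, so t = 274 or t = 28.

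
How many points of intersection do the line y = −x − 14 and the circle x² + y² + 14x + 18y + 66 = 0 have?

Centre (−7, −9), r² = 64. Distance² from centre to line = (−2)²/2 = 2.
Since d² < r², the line cuts the circle twice.

2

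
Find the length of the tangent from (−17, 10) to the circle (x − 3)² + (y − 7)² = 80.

With centre O = (3, 7), |OP|² = 409 and r² = 80.
Power of the point: PT² = |PO|² − r² = 329, so PT = √329.

√329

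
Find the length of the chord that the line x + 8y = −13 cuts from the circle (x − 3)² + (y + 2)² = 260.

4√65

The distance from (3, −2) to the line is 0/√65, and r² = 260.
Chord = 2√(r² − d²) = 2·√(260) = 4√65.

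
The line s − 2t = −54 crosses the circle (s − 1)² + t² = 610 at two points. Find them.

(−12, 21) and (−8, 23)

Substitute t = (54 + s)/2:
5s² + 100s + 480 = 0  ⟹  s² + 20s + 96 = 0
s = −8 or s = −12, giving (−8, 23) and (−12, 21).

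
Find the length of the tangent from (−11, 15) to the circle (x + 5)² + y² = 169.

2√23

With centre O = (−5, 0), |OP|² = 261 and r² = 169.
The tangent meets the radius at right angles, so tangent² = |PO|² − r² = 261 − 169 = 92.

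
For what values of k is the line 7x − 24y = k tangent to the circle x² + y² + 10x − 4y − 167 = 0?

For a tangent, require d(centre, line) = r = 14.
|7·(−5) − 24·2 − k| / √625 = 14
|k − (−83)| = 14·25, so k = 267 or k = −433.

k = −433 or k = 267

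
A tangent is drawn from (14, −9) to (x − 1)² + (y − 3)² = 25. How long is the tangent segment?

The centre is (1, 3) and r = 5. The square of the distance from P to the centre is 169 + 144 = 313.
By the tangent–radius right angle, tangent length = √(|PO|² − r²) = √288 = 12√2.

12√2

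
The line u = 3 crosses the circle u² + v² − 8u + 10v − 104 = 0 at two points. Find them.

(3, −17) and (3, 7)

The line gives u = 3. Substituting into the circle:
v² + 10v − 119 = 0
v = 7 or v = −17, giving (3, 7) and (3, −17).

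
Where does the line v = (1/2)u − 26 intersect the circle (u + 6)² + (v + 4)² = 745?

(−10, −31) and (18, −17)

Substitute v = (−52 + u)/2:
5u² − 40u − 900 = 0  ⟹  u² − 8u − 180 = 0
u = 18 or u = −10, giving (18, −17) and (−10, −31).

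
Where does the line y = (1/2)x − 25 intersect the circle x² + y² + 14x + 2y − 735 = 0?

(−8, −29) and (16, −17)

From the line, y = (−50 + x)/2. Substituting:
5x² − 40x − 640 = 0  ⟹  x² − 8x − 128 = 0
x = 16 or x = −8, giving (16, −17) and (−8, −29).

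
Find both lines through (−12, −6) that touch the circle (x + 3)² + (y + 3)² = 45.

Write the tangent as mx − y + (−6 − m·(−12)) = 0 and set its distance from the centre to 3√5:
(9m − (3))² = 45(m² + 1)
2m² − 3m − 2 = 0, so m = −1/2 or m = 2.
Through (−12, −6) these give x + 2y = −24 and 2x − y = −18.

x + 2y = −24 and 2x − y = −18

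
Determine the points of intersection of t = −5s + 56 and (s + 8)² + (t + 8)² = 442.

(11, 1) and (13, −9)

Substitute t = −5s + 56:
26s² − 624s + 3718 = 0  ⟹  s² − 24s + 143 = 0
s = 13 or s = 11, giving (13, −9) and (11, 1).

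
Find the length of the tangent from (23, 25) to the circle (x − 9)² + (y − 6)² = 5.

Centre (9, 6), r² = 5. |PO|² = (14)² + (19)² = 557.
By the tangent–radius right angle, tangent length = √(|PO|² − r²) = √552 = 2√138.

2√138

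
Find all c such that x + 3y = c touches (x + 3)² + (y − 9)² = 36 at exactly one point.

c = 24 ± 6√10

For a tangent, require d(centre, line) = r = 6.
|1·(−3) + 3·9 − c| / √10 = 6
|c − (24)| = 6√10.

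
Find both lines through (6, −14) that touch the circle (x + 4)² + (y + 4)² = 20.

Write the tangent as mx − y + (−14 − m·(6)) = 0 and set its distance from the centre to 2√5:
(−10m − (10))² = 20(m² + 1)
2m² + 5m + 2 = 0, so m = −2 or m = −1/2.
With m = −2: 2x + y = −2. With m = −1/2: x + 2y = −22.

2x + y = −2 and x + 2y = −22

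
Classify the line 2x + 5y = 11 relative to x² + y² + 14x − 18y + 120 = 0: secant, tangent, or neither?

Substituting the line into the circle gives 29x² + 486x + 2131 = 0.
Δ = 236196 − 247196 = −11000.
No real roots: the line does not meet the circle.

neither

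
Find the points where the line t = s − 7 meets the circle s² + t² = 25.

(3, −4) and (4, −3)

From the line, t = s − 7. Substituting:
2s² − 14s + 24 = 0  ⟹  s² − 7s + 12 = 0
s = 4 or s = 3, giving (4, −3) and (3, −4).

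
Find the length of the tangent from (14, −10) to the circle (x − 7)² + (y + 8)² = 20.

Centre (7, −8), r² = 20. |PO|² = (7)² + (−2)² = 53.
The tangent meets the radius at right angles, so tangent² = |PO|² − r² = 53 − 20 = 33.

√33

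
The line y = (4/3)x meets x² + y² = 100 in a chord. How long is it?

20

Express y = (4x)/3 and substitute into the circle:
25x² − 900 = 0  ⟹  x² − 36 = 0
x = 6 or x = −6, giving (6, 8) and (−6, −8).
|(6, 8) − (−6, −8)| = √((12)² + (16)²) = 20.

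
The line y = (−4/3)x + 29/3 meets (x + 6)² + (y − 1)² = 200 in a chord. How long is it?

Substitute y = (29 − 4x)/3:
25x² − 100x − 800 = 0  ⟹  x² − 4x − 32 = 0
x = 8 or x = −4, giving (8, −1) and (−4, 15).
|(8, −1) − (−4, 15)| = √((12)² + (−16)²) = 20.

20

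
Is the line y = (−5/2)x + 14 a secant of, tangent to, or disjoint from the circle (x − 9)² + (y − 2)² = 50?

Centre (9, 2), r² = 50. Distance² from centre to line = (21)²/29 = 441/29.
Since d² < r², the line cuts the circle twice.

secant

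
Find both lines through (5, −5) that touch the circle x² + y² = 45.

2x − y = 15 and x − 2y = 15

A line y − (−5) = m(x − (5)) is tangent when its distance from (0, 0) is 3√5:
[m·(−5) − (5)]² = 45(m² + 1)
2m² − 5m + 2 = 0, so m = 2 or m = 1/2.
With m = 2: 2x − y = 15. With m = 1/2: x − 2y = 15.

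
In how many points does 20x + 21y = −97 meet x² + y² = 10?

d² = (20·0 + 21·0 − (−97))²/841 = 9409/841; r² = 10.
Since d² > r², the line lies outside the circle.

0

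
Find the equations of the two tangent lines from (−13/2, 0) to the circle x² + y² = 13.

2x + 3y = −13 and 2x − 3y = −13

A line y − (0) = m(x − (−13/2)) is tangent when its distance from (0, 0) is √13:
(13/2m − (0))² = 13(m² + 1)
9m² − 4 = 0, so m = −2/3 or m = 2/3.
Through (−13/2, 0) these give 2x + 3y = −13 and 2x − 3y = −13.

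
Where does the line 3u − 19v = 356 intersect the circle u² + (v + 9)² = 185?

(−8, −20) and (11, −17)

Express v = (−356 + 3u)/19 and substitute into the circle:
370u² − 1110u − 32560 = 0  ⟹  u² − 3u − 88 = 0
u = 11 or u = −8, giving (11, −17) and (−8, −20).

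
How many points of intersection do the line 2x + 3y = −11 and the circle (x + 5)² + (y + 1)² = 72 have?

Centre (−5, −1), r² = 72. Distance² from centre to line = (−2)²/13 = 4/13.
Since d² < r², the line cuts the circle twice.

2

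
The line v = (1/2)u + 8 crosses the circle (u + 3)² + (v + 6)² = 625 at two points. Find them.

Express v = (16 + u)/2 and substitute into the circle:
5u² + 80u − 1680 = 0  ⟹  u² + 16u − 336 = 0
u = 12 or u = −28, giving (12, 14) and (−28, −6).

(−28, −6) and (12, 14)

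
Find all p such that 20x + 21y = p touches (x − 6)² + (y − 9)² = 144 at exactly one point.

Tangency holds when the distance from the centre (6, 9) to the line equals the radius 12:
|20·6 + 21·9 − p| / √841 = 12
|p − (309)| = 12·29, so p = 657 or p = −39.

p = −39 or p = 657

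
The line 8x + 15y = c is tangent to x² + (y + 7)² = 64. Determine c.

c = −241 or c = 31

For a tangent, require d(centre, line) = r = 8.
|8·0 + 15·(−7) − c| / √289 = 8
|c − (−105)| = 8·17, so c = 31 or c = −241.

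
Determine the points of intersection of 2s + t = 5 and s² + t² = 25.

Express t = −2s + 5 and substitute into the circle:
5s² − 20s = 0  ⟹  s² − 4s = 0
s = 4 or s = 0, giving (4, −3) and (0, 5).

(0, 5) and (4, −3)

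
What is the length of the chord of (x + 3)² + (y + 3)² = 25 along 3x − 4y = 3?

10

Express y = (−3 + 3x)/4 and substitute into the circle:
25x² + 150x − 175 = 0  ⟹  x² + 6x − 7 = 0
x = 1 or x = −7, giving (1, 0) and (−7, −6).
|(1, 0) − (−7, −6)| = √((8)² + (6)²) = 10.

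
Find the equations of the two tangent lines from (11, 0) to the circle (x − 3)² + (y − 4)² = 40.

x − 3y = 11 and 3x + y = 33

Let a tangent through (11, 0) have slope m. Its distance from (3, 4) must equal 2√10:
[m·(−8) − (4)]² = 40(m² + 1)
3m² + 8m − 3 = 0, so m = 1/3 or m = −3.
With m = 1/3: x − 3y = 11. With m = −3: 3x + y = 33.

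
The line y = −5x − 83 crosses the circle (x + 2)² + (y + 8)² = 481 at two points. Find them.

(−18, 7) and (−11, −28)

Express y = −5x − 83 and substitute into the circle:
26x² + 754x + 5148 = 0  ⟹  x² + 29x + 198 = 0
x = −11 or x = −18, giving (−11, −28) and (−18, 7).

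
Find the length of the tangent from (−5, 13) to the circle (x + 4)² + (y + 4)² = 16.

Centre (−4, −4), r² = 16. |PO|² = (−1)² + (17)² = 290.
Power of the point: PT² = |PO|² − r² = 274, so PT = √274.

√274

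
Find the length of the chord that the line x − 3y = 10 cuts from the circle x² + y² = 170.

8√10

The distance from (0, 0) to the line is 10/√10, and r² = 170.
Chord = 2√(r² − d²) = 2·√(160) = 8√10.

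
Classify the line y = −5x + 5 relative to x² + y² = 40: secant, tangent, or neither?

secant

Centre (0, 0), r² = 40. Distance² from centre to line = (−5)²/26 = 25/26.
Since d² < r², the line cuts the circle twice.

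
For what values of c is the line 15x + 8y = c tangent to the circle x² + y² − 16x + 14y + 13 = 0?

The line touches the circle iff its distance from (8, −7) is 10:
|15·8 + 8·(−7) − c| / √289 = 10
|c − (64)| = 10·17, so c = 234 or c = −106.

c = −106 or c = 234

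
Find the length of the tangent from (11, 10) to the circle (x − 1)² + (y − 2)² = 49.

√115

The centre is (1, 2) and r = 7. The square of the distance from P to the centre is 100 + 64 = 164.
The tangent meets the radius at right angles, so tangent² = |PO|² − r² = 164 − 49 = 115.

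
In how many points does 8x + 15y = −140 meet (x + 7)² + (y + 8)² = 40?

Centre (−7, −8), r² = 40. Distance² from centre to line = (−36)²/289 = 1296/289.
Since d² < r², the line cuts the circle twice.

2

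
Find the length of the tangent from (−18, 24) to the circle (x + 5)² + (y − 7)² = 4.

√454

The centre is (−5, 7) and r = 2. The square of the distance from P to the centre is 169 + 289 = 458.
The tangent meets the radius at right angles, so tangent² = |PO|² − r² = 458 − 4 = 454.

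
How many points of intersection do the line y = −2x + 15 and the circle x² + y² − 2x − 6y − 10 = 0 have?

1

Substituting the line into the circle gives 5x² − 50x + 125 = 0.
Discriminant = (−50)² − 4·5·(125) = 0.
A repeated root: the line is tangent.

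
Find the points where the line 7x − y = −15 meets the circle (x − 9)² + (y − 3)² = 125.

From the line, y = 7x + 15. Substituting:
50x² + 150x + 100 = 0  ⟹  x² + 3x + 2 = 0
x = −1 or x = −2, giving (−1, 8) and (−2, 1).

(−2, 1) and (−1, 8)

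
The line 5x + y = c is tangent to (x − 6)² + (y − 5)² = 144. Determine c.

c = 35 ± 12√26

For a tangent, require d(centre, line) = r = 12.
|5·6 + 1·5 − c| / √26 = 12
|c − (35)| = 12√26.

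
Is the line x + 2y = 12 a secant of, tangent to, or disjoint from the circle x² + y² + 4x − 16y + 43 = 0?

d² = (1·(−2) + 2·8 − (12))²/5 = 4/5; r² = 25.
Since d² < r², the line cuts the circle twice.

secant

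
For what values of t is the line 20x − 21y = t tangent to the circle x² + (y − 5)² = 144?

t = −453 or t = 243

Tangency holds when the distance from the centre (0, 5) to the line equals the radius 12:
|20·0 − 21·5 − t| / √841 = 12
|t − (−105)| = 12·29, so t = 243 or t = −453.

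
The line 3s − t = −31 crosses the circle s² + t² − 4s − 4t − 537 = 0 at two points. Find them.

From the line, t = 3s + 31. Substituting:
10s² + 170s + 300 = 0  ⟹  s² + 17s + 30 = 0
s = −2 or s = −15, giving (−2, 25) and (−15, −14).

(−15, −14) and (−2, 25)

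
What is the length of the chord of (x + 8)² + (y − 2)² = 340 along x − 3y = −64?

6√10

The distance from (−8, 2) to the line is 50/√10, and r² = 340.
Half the chord is √(r² − d²) = √(90), so the full chord is 6√10.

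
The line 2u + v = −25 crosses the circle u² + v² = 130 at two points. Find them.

Express v = −2u − 25 and substitute into the circle:
5u² + 100u + 495 = 0  ⟹  u² + 20u + 99 = 0
u = −9 or u = −11, giving (−9, −7) and (−11, −3).

(−11, −3) and (−9, −7)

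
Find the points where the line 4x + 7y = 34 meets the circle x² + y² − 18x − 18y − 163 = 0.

(−9, 10) and (19, −6)

Substitute y = (34 − 4x)/7:
65x² − 650x − 11115 = 0  ⟹  x² − 10x − 171 = 0
x = 19 or x = −9, giving (19, −6) and (−9, 10).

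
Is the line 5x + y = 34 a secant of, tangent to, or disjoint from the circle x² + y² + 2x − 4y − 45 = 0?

disjoint

Substituting the line into the circle gives 26x² − 318x + 975 = 0.
Discriminant = (−318)² − 4·26·(975) = −276 < 0.
No real roots: the line does not meet the circle.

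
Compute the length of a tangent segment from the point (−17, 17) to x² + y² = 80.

With centre O = (0, 0), |OP|² = 578 and r² = 80.
Power of the point: PT² = |PO|² − r² = 498, so PT = √498.

√498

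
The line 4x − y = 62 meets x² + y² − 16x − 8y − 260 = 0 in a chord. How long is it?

8√17

Substitute y = 4x − 62:
17x² − 544x + 4080 = 0  ⟹  x² − 32x + 240 = 0
x = 20 or x = 12, giving (20, 18) and (12, −14).
Chord length = distance between (20, 18) and (12, −14) = √1088 = 8√17.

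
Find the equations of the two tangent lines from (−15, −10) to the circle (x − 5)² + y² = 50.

x − y = −5 and x − 7y = 55

Let a tangent through (−15, −10) have slope m. Its distance from (5, 0) must equal 5√2:
[m·(20) − (10)]² = 50(m² + 1)
7m² − 8m + 1 = 0, so m = 1 or m = 1/7.
Through (−15, −10) these give x − y = −5 and x − 7y = 55.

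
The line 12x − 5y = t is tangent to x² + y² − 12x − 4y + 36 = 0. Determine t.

t = 36 or t = 88

For a tangent, require d(centre, line) = r = 2.
|12·6 − 5·2 − t| / √169 = 2
|t − (62)| = 2·13, so t = 88 or t = 36.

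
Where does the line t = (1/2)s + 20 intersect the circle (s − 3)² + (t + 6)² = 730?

From the line, t = (40 + s)/2. Substituting:
5s² + 80s − 180 = 0  ⟹  s² + 16s − 36 = 0
s = 2 or s = −18, giving (2, 21) and (−18, 11).

(−18, 11) and (2, 21)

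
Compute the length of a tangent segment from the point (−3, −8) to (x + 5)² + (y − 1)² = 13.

6√2

Centre (−5, 1), r² = 13. |PO|² = (2)² + (−9)² = 85.
By the tangent–radius right angle, tangent length = √(|PO|² − r²) = √72 = 6√2.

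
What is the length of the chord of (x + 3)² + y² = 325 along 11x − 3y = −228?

√130

Substitute y = (228 + 11x)/3:
130x² + 5070x + 49140 = 0  ⟹  x² + 39x + 378 = 0
x = −18 or x = −21, giving (−18, 10) and (−21, −1).
|(−18, 10) − (−21, −1)| = √((3)² + (11)²) = √130.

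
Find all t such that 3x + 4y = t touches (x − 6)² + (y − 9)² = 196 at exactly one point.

t = −16 or t = 124

For a tangent, require d(centre, line) = r = 14.
|3·6 + 4·9 − t| / √25 = 14
|t − (54)| = 14·5, so t = 124 or t = −16.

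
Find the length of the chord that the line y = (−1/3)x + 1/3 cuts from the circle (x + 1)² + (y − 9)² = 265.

9√10

From the line, y = (1 − x)/3. Substituting:
10x² + 70x − 1700 = 0  ⟹  x² + 7x − 170 = 0
x = 10 or x = −17, giving (10, −3) and (−17, 6).
Chord length = distance between (10, −3) and (−17, 6) = √810 = 9√10.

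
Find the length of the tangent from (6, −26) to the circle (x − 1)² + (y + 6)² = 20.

9√5

With centre O = (1, −6), |OP|² = 425 and r² = 20.
The tangent meets the radius at right angles, so tangent² = |PO|² − r² = 425 − 20 = 405.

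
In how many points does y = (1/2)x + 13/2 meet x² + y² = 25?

Centre (0, 0), r² = 25. Distance² from centre to line = (13)²/5 = 169/5.
Since d² > r², the line lies outside the circle.

0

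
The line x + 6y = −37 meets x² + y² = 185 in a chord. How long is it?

4√37

Centre (0, 0), r² = 185. Perpendicular distance d from centre to line = |37| / √37 = 37/√37.
Half the chord is √(r² − d²) = √(148), so the full chord is 4√37.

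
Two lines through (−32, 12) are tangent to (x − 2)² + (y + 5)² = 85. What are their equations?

2x + 9y = 44 and 6x + 7y = −108

Write the tangent as mx − y + (12 − m·(−32)) = 0 and set its distance from the centre to √85:
[m·(34) − (−17)]² = 85(m² + 1)
63m² + 68m + 12 = 0, so m = −2/9 or m = −6/7.
With m = −2/9: 2x + 9y = 44. With m = −6/7: 6x + 7y = −108.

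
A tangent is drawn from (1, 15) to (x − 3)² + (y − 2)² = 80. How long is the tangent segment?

√93

With centre O = (3, 2), |OP|² = 173 and r² = 80.
Power of the point: PT² = |PO|² − r² = 93, so PT = √93.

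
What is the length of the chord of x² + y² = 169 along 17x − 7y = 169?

Express y = (−169 + 17x)/7 and substitute into the circle:
338x² − 5746x + 20280 = 0  ⟹  x² − 17x + 60 = 0
x = 12 or x = 5, giving (12, 5) and (5, −12).
|(12, 5) − (5, −12)| = √((7)² + (17)²) = 13√2.

13√2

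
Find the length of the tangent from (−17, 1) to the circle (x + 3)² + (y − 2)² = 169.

With centre O = (−3, 2), |OP|² = 197 and r² = 169.
The tangent meets the radius at right angles, so tangent² = |PO|² − r² = 197 − 169 = 28.

2√7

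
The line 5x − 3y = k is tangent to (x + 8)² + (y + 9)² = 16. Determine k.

k = −13 ± 4√34

For a tangent, require d(centre, line) = r = 4.
|5·(−8) − 3·(−9) − k| / √34 = 4
|k − (−13)| = 4√34.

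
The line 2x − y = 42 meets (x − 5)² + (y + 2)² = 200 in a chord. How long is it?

4√5

Centre (5, −2), r² = 200. Perpendicular distance d from centre to line = |−30| / √5 = 30/√5.
Half the chord is √(r² − d²) = √(20), so the full chord is 4√5.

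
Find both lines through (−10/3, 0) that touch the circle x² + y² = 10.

3x − y = −10 and 3x + y = −10

Let a tangent through (−10/3, 0) have slope m. Its distance from (0, 0) must equal √10:
(10/3m − (0))² = 10(m² + 1)
m² − 9 = 0, so m = 3 or m = −3.
Through (−10/3, 0) these give 3x − y = −10 and 3x + y = −10.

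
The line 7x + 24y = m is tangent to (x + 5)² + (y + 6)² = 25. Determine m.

For a tangent, require d(centre, line) = r = 5.
|7·(−5) + 24·(−6) − m| / √625 = 5
|m − (−179)| = 5·25, so m = −54 or m = −304.

m = −304 or m = −54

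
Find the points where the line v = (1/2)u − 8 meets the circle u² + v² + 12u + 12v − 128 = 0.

Substitute v = (−16 + u)/2:
5u² + 40u − 640 = 0  ⟹  u² + 8u − 128 = 0
u = 8 or u = −16, giving (8, −4) and (−16, −16).

(−16, −16) and (8, −4)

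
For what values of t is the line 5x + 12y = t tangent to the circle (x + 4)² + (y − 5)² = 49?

For a tangent, require d(centre, line) = r = 7.
|5·(−4) + 12·5 − t| / √169 = 7
|t − (40)| = 7·13, so t = 131 or t = −51.

t = −51 or t = 131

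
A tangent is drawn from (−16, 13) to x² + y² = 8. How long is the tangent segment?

√417

With centre O = (0, 0), |OP|² = 425 and r² = 8.
Power of the point: PT² = |PO|² − r² = 417, so PT = √417.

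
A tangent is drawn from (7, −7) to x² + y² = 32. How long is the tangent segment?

√66

The centre is (0, 0) and r = 4√2. The square of the distance from P to the centre is 49 + 49 = 98.
Power of the point: PT² = |PO|² − r² = 66, so PT = √66.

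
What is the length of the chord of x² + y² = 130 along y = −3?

Centre (0, 0), r² = 130. Perpendicular distance d from centre to line = |3| / √1 = 3.
Chord = 2√(r² − d²) = 2·√(121) = 22.

22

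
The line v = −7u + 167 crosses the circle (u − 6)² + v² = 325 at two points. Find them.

Substitute v = −7u + 167:
50u² − 2350u + 27600 = 0  ⟹  u² − 47u + 552 = 0
u = 24 or u = 23, giving (24, −1) and (23, 6).

(23, 6) and (24, −1)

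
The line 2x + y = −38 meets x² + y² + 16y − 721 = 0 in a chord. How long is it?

22√5

Substitute y = −2x − 38:
5x² + 120x + 115 = 0  ⟹  x² + 24x + 23 = 0
x = −1 or x = −23, giving (−1, −36) and (−23, 8).
Chord length = distance between (−1, −36) and (−23, 8) = √2420 = 22√5.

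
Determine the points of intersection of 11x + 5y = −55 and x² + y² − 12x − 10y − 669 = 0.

Substitute y = (−55 − 11x)/5:
146x² + 1460x − 10950 = 0  ⟹  x² + 10x − 75 = 0
x = 5 or x = −15, giving (5, −22) and (−15, 22).

(−15, 22) and (5, −22)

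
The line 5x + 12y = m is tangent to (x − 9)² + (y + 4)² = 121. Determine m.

m = −146 or m = 140

For a tangent, require d(centre, line) = r = 11.
|5·9 + 12·(−4) − m| / √169 = 11
|m − (−3)| = 11·13, so m = 140 or m = −146.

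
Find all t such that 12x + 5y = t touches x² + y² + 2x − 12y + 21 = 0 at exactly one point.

t = −34 or t = 70

The line touches the circle iff its distance from (−1, 6) is 4:
|12·(−1) + 5·6 − t| / √169 = 4
|t − (18)| = 4·13, so t = 70 or t = −34.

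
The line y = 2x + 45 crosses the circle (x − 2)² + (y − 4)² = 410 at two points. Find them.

(−17, 11) and (−15, 15)

From the line, y = 2x + 45. Substituting:
5x² + 160x + 1275 = 0  ⟹  x² + 32x + 255 = 0
x = −15 or x = −17, giving (−15, 15) and (−17, 11).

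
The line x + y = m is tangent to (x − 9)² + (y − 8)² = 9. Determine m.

For a tangent, require d(centre, line) = r = 3.
|1·9 + 1·8 − m| / √2 = 3
|m − (17)| = 3√2.

m = 17 ± 3√2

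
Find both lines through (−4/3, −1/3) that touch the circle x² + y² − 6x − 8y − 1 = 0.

x + 5y = −3 and 5x + y = −7

A line y − (−1/3) = m(x − (−4/3)) is tangent when its distance from (3, 4) is √26:
(13/3m − (13/3))² = 26(m² + 1)
5m² + 26m + 5 = 0, so m = −1/5 or m = −5.
Through (−4/3, −1/3) these give x + 5y = −3 and 5x + y = −7.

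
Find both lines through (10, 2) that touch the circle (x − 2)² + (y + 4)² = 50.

7x − y = 68 and x + 7y = 24

Write the tangent as mx − y + (2 − m·(10)) = 0 and set its distance from the centre to 5√2:
(−8m − (−6))² = 50(m² + 1)
7m² − 48m − 7 = 0, so m = 7 or m = −1/7.
Through (10, 2) these give 7x − y = 68 and x + 7y = 24.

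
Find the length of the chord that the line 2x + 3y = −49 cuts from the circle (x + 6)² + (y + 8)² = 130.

6√13

Centre (−6, −8), r² = 130. Perpendicular distance d from centre to line = |13| / √13 = 13/√13.
Chord = 2√(r² − d²) = 2·√(117) = 6√13.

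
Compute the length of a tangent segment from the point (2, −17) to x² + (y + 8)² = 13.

6√2

The centre is (0, −8) and r = √13. The square of the distance from P to the centre is 4 + 81 = 85.
By the tangent–radius right angle, tangent length = √(|PO|² − r²) = √72 = 6√2.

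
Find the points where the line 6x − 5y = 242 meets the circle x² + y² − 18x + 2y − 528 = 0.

Express y = (−242 + 6x)/5 and substitute into the circle:
61x² − 3294x + 42944 = 0  ⟹  x² − 54x + 704 = 0
x = 32 or x = 22, giving (32, −10) and (22, −22).

(22, −22) and (32, −10)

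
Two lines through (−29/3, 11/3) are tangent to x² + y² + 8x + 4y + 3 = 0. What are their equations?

4x + y = −35 and x + 4y = 5

Let a tangent through (−29/3, 11/3) have slope m. Its distance from (−4, −2) must equal √17:
[m·(17/3) − (−17/3)]² = 17(m² + 1)
4m² + 17m + 4 = 0, so m = −4 or m = −1/4.
With m = −4: 4x + y = −35. With m = −1/4: x + 4y = 5.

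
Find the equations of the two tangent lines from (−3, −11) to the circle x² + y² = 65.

Let a tangent through (−3, −11) have slope m. Its distance from (0, 0) must equal √65:
[m·(3) − (11)]² = 65(m² + 1)
28m² + 33m − 28 = 0, so m = −7/4 or m = 4/7.
Through (−3, −11) these give 7x + 4y = −65 and 4x − 7y = 65.

7x + 4y = −65 and 4x − 7y = 65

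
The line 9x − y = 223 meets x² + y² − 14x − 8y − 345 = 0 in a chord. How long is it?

The distance from (7, 4) to the line is 164/√82, and r² = 410.
Chord = 2√(r² − d²) = 2·√(82) = 2√82.

2√82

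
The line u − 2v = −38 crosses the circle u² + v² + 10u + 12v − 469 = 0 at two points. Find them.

(−24, 7) and (−4, 17)

Substitute v = (38 + u)/2:
5u² + 140u + 480 = 0  ⟹  u² + 28u + 96 = 0
u = −4 or u = −24, giving (−4, 17) and (−24, 7).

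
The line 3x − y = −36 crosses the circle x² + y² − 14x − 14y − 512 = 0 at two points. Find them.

From the line, y = 3x + 36. Substituting:
10x² + 160x + 280 = 0  ⟹  x² + 16x + 28 = 0
x = −2 or x = −14, giving (−2, 30) and (−14, −6).

(−14, −6) and (−2, 30)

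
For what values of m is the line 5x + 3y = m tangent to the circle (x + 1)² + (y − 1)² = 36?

m = −2 ± 6√34

For a tangent, require d(centre, line) = r = 6.
|5·(−1) + 3·1 − m| / √34 = 6
|m − (−2)| = 6√34.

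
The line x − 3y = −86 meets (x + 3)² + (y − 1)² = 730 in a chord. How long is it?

The distance from (−3, 1) to the line is 80/√10, and r² = 730.
Half the chord is √(r² − d²) = √(90), so the full chord is 6√10.

6√10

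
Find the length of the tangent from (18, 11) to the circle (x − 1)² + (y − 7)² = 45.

The centre is (1, 7) and r = 3√5. The square of the distance from P to the centre is 289 + 16 = 305.
By the tangent–radius right angle, tangent length = √(|PO|² − r²) = √260 = 2√65.

2√65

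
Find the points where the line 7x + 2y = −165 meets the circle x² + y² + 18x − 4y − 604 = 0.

Express y = (−165 − 7x)/2 and substitute into the circle:
53x² + 2438x + 26129 = 0  ⟹  x² + 46x + 493 = 0
x = −17 or x = −29, giving (−17, −23) and (−29, 19).

(−29, 19) and (−17, −23)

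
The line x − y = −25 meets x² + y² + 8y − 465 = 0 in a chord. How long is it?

From the line, y = x + 25. Substituting:
2x² + 58x + 360 = 0  ⟹  x² + 29x + 180 = 0
x = −9 or x = −20, giving (−9, 16) and (−20, 5).
Chord length = distance between (−9, 16) and (−20, 5) = √242 = 11√2.

11√2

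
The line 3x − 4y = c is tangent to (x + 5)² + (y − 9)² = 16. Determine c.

Tangency holds when the distance from the centre (−5, 9) to the line equals the radius 4:
|3·(−5) − 4·9 − c| / √25 = 4
|c − (−51)| = 4·5, so c = −31 or c = −71.

c = −71 or c = −31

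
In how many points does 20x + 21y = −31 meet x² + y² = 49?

2

d² = (20·0 + 21·0 − (−31))²/841 = 961/841; r² = 49.
Since d² < r², the line cuts the circle twice.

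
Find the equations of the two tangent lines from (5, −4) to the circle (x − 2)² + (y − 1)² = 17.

4x − y = 24 and x + 4y = −11

Write the tangent as mx − y + (−4 − m·(5)) = 0 and set its distance from the centre to √17:
[m·(−3) − (5)]² = 17(m² + 1)
4m² − 15m − 4 = 0, so m = 4 or m = −1/4.
Through (5, −4) these give 4x − y = 24 and x + 4y = −11.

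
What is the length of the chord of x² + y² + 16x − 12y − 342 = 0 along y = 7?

42

Express y = 7 and substitute into the circle:
x² + 16x − 377 = 0
x = 13 or x = −29, giving (13, 7) and (−29, 7).
|(13, 7) − (−29, 7)| = √((42)² + (0)²) = 42.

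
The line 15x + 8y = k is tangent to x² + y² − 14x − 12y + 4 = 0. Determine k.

The line touches the circle iff its distance from (7, 6) is 9:
|15·7 + 8·6 − k| / √289 = 9
|k − (153)| = 9·17, so k = 306 or k = 0.

k = 0 or k = 306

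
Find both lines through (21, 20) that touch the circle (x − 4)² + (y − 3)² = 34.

5x − 3y = 45 and 3x − 5y = −37

A line y − (20) = m(x − (21)) is tangent when its distance from (4, 3) is √34:
(−17m − (−17))² = 34(m² + 1)
15m² − 34m + 15 = 0, so m = 5/3 or m = 3/5.
With m = 5/3: 5x − 3y = 45. With m = 3/5: 3x − 5y = −37.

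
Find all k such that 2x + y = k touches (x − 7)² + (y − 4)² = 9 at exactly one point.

k = 18 ± 3√5

The line touches the circle iff its distance from (7, 4) is 3:
|2·7 + 1·4 − k| / √5 = 3
|k − (18)| = 3√5.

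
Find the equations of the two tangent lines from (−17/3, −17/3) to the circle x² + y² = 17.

A line y − (−17/3) = m(x − (−17/3)) is tangent when its distance from (0, 0) is √17:
[m·(17/3) − (17/3)]² = 17(m² + 1)
4m² − 17m + 4 = 0, so m = 1/4 or m = 4.
Through (−17/3, −17/3) these give x − 4y = 17 and 4x − y = −17.

x − 4y = 17 and 4x − y = −17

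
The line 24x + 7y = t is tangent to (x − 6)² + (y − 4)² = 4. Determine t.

t = 122 or t = 222

For a tangent, require d(centre, line) = r = 2.
|24·6 + 7·4 − t| / √625 = 2
|t − (172)| = 2·25, so t = 222 or t = 122.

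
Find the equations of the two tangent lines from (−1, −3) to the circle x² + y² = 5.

x − 2y = 5 and 2x + y = −5

Write the tangent as mx − y + (−3 − m·(−1)) = 0 and set its distance from the centre to √5:
(1m − (3))² = 5(m² + 1)
2m² + 3m − 2 = 0, so m = 1/2 or m = −2.
Through (−1, −3) these give x − 2y = 5 and 2x + y = −5.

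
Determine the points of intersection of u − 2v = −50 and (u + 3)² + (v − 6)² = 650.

(−28, 11) and (8, 29)

From the line, v = (50 + u)/2. Substituting:
5u² + 100u − 1120 = 0  ⟹  u² + 20u − 224 = 0
u = 8 or u = −28, giving (8, 29) and (−28, 11).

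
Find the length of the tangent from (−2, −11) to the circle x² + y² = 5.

2√30

Centre (0, 0), r² = 5. |PO|² = (−2)² + (−11)² = 125.
Power of the point: PT² = |PO|² − r² = 120, so PT = 2√30.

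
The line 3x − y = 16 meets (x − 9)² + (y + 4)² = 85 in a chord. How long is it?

From the line, y = 3x − 16. Substituting:
10x² − 90x + 140 = 0  ⟹  x² − 9x + 14 = 0
x = 7 or x = 2, giving (7, 5) and (2, −10).
|(7, 5) − (2, −10)| = √((5)² + (15)²) = 5√10.

5√10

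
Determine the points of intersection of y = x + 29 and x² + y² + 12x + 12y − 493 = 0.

Express y = x + 29 and substitute into the circle:
2x² + 82x + 696 = 0  ⟹  x² + 41x + 348 = 0
x = −12 or x = −29, giving (−12, 17) and (−29, 0).

(−29, 0) and (−12, 17)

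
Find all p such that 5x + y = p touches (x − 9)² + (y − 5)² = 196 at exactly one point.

p = 50 ± 14√26

Tangency holds when the distance from the centre (9, 5) to the line equals the radius 14:
|5·9 + 1·5 − p| / √26 = 14
|p − (50)| = 14√26.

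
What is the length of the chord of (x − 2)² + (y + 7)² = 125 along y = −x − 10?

15√2

The distance from (2, −7) to the line is 5/√2, and r² = 125.
Chord = 2√(r² − d²) = 2·√(225/2) = 15√2.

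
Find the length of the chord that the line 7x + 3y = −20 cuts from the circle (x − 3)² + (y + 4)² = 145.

3√58

From the line, y = (−20 − 7x)/3. Substituting:
58x² + 58x − 1160 = 0  ⟹  x² + x − 20 = 0
x = 4 or x = −5, giving (4, −16) and (−5, 5).
|(4, −16) − (−5, 5)| = √((9)² + (−21)²) = 3√58.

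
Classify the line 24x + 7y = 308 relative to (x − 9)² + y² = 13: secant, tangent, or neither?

Centre (9, 0), r² = 13. Distance² from centre to line = (−92)²/625 = 8464/625.
Since d² > r², the line lies outside the circle.

neither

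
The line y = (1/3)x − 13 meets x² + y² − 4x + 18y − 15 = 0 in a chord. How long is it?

Substitute y = (−39 + x)/3:
10x² − 60x − 720 = 0  ⟹  x² − 6x − 72 = 0
x = 12 or x = −6, giving (12, −9) and (−6, −15).
Chord length = distance between (12, −9) and (−6, −15) = √360 = 6√10.

6√10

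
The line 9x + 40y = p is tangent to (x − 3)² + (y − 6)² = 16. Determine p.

For a tangent, require d(centre, line) = r = 4.
|9·3 + 40·6 − p| / √1681 = 4
|p − (267)| = 4·41, so p = 431 or p = 103.

p = 103 or p = 431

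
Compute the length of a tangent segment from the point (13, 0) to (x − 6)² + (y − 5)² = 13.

With centre O = (6, 5), |OP|² = 74 and r² = 13.
Power of the point: PT² = |PO|² − r² = 61, so PT = √61.

√61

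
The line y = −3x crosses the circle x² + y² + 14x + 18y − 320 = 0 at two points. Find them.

(−4, 12) and (8, −24)

Substitute y = −3x:
10x² − 40x − 320 = 0  ⟹  x² − 4x − 32 = 0
x = 8 or x = −4, giving (8, −24) and (−4, 12).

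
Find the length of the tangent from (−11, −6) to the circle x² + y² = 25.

Centre (0, 0), r² = 25. |PO|² = (−11)² + (−6)² = 157.
The tangent meets the radius at right angles, so tangent² = |PO|² − r² = 157 − 25 = 132.

2√33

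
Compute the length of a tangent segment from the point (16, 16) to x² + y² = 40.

2√118

Centre (0, 0), r² = 40. |PO|² = (16)² + (16)² = 512.
By the tangent–radius right angle, tangent length = √(|PO|² − r²) = √472 = 2√118.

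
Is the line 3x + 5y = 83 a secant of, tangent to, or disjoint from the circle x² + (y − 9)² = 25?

d² = (3·0 + 5·9 − (83))²/34 = 722/17; r² = 25.
Since d² > r², the line lies outside the circle.

disjoint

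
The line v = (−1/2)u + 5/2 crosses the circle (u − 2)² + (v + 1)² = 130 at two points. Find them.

(−7, 6) and (13, −4)

Express v = (5 − u)/2 and substitute into the circle:
5u² − 30u − 455 = 0  ⟹  u² − 6u − 91 = 0
u = 13 or u = −7, giving (13, −4) and (−7, 6).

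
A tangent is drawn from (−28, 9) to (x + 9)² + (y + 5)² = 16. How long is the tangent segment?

The centre is (−9, −5) and r = 4. The square of the distance from P to the centre is 361 + 196 = 557.
By the tangent–radius right angle, tangent length = √(|PO|² − r²) = √541.

√541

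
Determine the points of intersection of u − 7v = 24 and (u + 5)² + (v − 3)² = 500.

(−25, −7) and (17, −1)

Express v = (−24 + u)/7 and substitute into the circle:
50u² + 400u − 21250 = 0  ⟹  u² + 8u − 425 = 0
u = 17 or u = −25, giving (17, −1) and (−25, −7).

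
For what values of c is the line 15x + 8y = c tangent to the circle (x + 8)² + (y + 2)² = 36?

Tangency holds when the distance from the centre (−8, −2) to the line equals the radius 6:
|15·(−8) + 8·(−2) − c| / √289 = 6
|c − (−136)| = 6·17, so c = −34 or c = −238.

c = −238 or c = −34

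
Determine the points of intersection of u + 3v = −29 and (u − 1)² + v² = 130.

(−8, −7) and (4, −11)

Substitute v = (−29 − u)/3:
10u² + 40u − 320 = 0  ⟹  u² + 4u − 32 = 0
u = 4 or u = −8, giving (4, −11) and (−8, −7).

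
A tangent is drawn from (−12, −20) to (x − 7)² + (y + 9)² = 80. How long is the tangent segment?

Centre (7, −9), r² = 80. |PO|² = (−19)² + (−11)² = 482.
By the tangent–radius right angle, tangent length = √(|PO|² − r²) = √402.

√402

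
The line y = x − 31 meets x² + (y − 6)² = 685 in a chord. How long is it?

The distance from (0, 6) to the line is 37/√2, and r² = 685.
Chord = 2√(r² − d²) = 2·√(1/2) = √2.

√2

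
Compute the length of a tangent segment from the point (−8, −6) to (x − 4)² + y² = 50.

√130

With centre O = (4, 0), |OP|² = 180 and r² = 50.
By the tangent–radius right angle, tangent length = √(|PO|² − r²) = √130.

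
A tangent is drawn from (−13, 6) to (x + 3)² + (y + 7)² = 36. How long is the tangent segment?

The centre is (−3, −7) and r = 6. The square of the distance from P to the centre is 100 + 169 = 269.
By the tangent–radius right angle, tangent length = √(|PO|² − r²) = √233.

√233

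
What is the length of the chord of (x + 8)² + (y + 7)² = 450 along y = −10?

Substitute y = −10:
x² + 16x − 377 = 0
x = 13 or x = −29, giving (13, −10) and (−29, −10).
Chord length = distance between (13, −10) and (−29, −10) = √1764 = 42.

42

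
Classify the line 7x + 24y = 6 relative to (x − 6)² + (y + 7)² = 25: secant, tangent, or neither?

neither

Substituting the line into the circle gives 625x² − 9348x + 36612 = 0.
Δ = 87385104 − 91530000 = −4144896.
No real roots: the line does not meet the circle.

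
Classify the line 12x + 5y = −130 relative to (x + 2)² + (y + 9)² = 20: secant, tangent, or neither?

neither

Substituting the line into the circle gives 169x² + 2140x + 6825 = 0.
Discriminant = (2140)² − 4·169·(6825) = −34100 < 0.
No real roots: the line does not meet the circle.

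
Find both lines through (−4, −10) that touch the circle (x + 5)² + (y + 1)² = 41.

A line y − (−10) = m(x − (−4)) is tangent when its distance from (−5, −1) is √41:
[m·(−1) − (9)]² = 41(m² + 1)
20m² − 9m − 20 = 0, so m = 5/4 or m = −4/5.
Through (−4, −10) these give 5x − 4y = 20 and 4x + 5y = −66.

5x − 4y = 20 and 4x + 5y = −66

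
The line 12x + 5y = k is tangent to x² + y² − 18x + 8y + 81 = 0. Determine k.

k = 36 or k = 140

The line touches the circle iff its distance from (9, −4) is 4:
|12·9 + 5·(−4) − k| / √169 = 4
|k − (88)| = 4·13, so k = 140 or k = 36.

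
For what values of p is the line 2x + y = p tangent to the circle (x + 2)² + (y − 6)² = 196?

For a tangent, require d(centre, line) = r = 14.
|2·(−2) + 1·6 − p| / √5 = 14
|p − (2)| = 14√5.

p = 2 ± 14√5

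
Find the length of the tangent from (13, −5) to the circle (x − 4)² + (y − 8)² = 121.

√129

With centre O = (4, 8), |OP|² = 250 and r² = 121.
By the tangent–radius right angle, tangent length = √(|PO|² − r²) = √129.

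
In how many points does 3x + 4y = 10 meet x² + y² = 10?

d² = (3·0 + 4·0 − (10))²/25 = 4; r² = 10.
Since d² < r², the line cuts the circle twice.

2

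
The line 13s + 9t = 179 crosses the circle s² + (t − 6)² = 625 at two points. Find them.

(−7, 30) and (20, −9)

From the line, t = (179 − 13s)/9. Substituting:
250s² − 3250s − 35000 = 0  ⟹  s² − 13s − 140 = 0
s = 20 or s = −7, giving (20, −9) and (−7, 30).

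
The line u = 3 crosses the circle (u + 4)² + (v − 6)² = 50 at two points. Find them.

(3, 5) and (3, 7)

The line gives u = 3. Substituting into the circle:
v² − 12v + 35 = 0
v = 7 or v = 5, giving (3, 7) and (3, 5).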